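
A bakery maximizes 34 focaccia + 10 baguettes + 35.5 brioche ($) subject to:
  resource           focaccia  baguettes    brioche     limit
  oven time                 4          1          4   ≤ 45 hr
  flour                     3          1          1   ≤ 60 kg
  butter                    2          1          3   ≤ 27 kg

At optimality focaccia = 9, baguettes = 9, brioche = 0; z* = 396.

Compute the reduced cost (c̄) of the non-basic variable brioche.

-1.5

At the optimum: oven time uses 45 of 45 (binding); flour uses 36 of 60 (slack = 24); butter uses 27 of 27 (binding).
Slack constraints have shadow price 0 (complementary slackness).
The binding rows give the dual system: 4·y_oven time + 2·y_butter = 34 and 1·y_oven time + 1·y_butter = 10.
→ y_oven time = 7 and y_butter = 3.
Reduced cost of brioche: c₃ − yᵀa₃ = 35.5 − (7·4 + 3·3) = 35.5 − 37 = -1.5.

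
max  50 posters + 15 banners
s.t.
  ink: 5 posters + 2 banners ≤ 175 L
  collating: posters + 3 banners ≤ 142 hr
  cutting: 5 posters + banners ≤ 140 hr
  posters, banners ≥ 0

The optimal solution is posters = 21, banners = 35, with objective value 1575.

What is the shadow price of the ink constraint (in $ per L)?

5

Binding: ink and cutting. Non-binding: collating (16 unused).
By complementary slackness, y = 0 for the non-binding constraint.
From A_Bᵀ y = c: 5·y_ink + 5·y_cutting = 50; 2·y_ink + 1·y_cutting = 15.
Solving: y_ink = 5, y_cutting = 5.
Shadow price of ink = 5.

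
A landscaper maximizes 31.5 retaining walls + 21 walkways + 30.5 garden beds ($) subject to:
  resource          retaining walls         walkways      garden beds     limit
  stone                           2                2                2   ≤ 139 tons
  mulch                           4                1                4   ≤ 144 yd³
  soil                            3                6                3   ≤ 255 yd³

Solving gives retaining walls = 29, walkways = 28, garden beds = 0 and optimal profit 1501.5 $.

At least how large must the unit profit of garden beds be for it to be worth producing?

At the optimum: stone uses 114 of 139 (slack = 25); mulch uses 144 of 144 (binding); soil uses 255 of 255 (binding).
Slack constraints have shadow price 0 (complementary slackness).
Dual feasibility on the basic columns requires 4·y_mulch + 3·y_soil = 31.5, 1·y_mulch + 6·y_soil = 21.
Solving: y_mulch = 6, y_soil = 2.5.
garden beds enters the basis when its profit ≥ yᵀa₃ = 6·4 + 2.5·3 = 31.5.

31.5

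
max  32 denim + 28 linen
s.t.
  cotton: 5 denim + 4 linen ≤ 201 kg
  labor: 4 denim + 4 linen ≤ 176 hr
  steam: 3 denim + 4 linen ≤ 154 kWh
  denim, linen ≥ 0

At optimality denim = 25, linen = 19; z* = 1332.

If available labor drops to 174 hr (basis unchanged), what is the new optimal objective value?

Check each constraint at x*: cotton 201/201 (tight); labor 176/176 (tight); steam 151/154 (slack 3).
Slack constraints have shadow price 0 (complementary slackness).
From A_Bᵀ y = c: 5·y_cotton + 4·y_labor = 32; 4·y_cotton + 4·y_labor = 28.
Solving: y_cotton = 4, y_labor = 3.
Δz = y_labor·Δb = 3 × (-2) = -6, so new z* = 1332 − 6 = 1326.

1326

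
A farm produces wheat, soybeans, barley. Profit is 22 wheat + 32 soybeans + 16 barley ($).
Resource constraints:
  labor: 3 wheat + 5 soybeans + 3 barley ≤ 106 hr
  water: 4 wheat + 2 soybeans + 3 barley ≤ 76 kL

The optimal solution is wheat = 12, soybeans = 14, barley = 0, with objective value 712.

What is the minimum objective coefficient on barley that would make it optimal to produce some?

21

Both labor and water are binding at x*.
Dual feasibility on the basic columns requires 3·y_labor + 4·y_water = 22, 5·y_labor + 2·y_water = 32.
This yields shadow prices y_labor = 6, y_water = 1.
barley enters the basis when its profit ≥ yᵀa₃ = 6·3 + 1·3 = 21.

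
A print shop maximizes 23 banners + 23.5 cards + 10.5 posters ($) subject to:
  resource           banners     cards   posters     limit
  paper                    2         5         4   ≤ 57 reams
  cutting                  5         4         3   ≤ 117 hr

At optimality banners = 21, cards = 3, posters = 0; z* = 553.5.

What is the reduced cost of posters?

Check each constraint at x*: paper 57/57 (tight); cutting 117/117 (tight).
From A_Bᵀ y = c: 2·y_paper + 5·y_cutting = 23; 5·y_paper + 4·y_cutting = 23.5.
Solving: y_paper = 1.5, y_cutting = 4.
Reduced cost of posters: c₃ − yᵀa₃ = 10.5 − (1.5·4 + 4·3) = 10.5 − 18 = -7.5.

-7.5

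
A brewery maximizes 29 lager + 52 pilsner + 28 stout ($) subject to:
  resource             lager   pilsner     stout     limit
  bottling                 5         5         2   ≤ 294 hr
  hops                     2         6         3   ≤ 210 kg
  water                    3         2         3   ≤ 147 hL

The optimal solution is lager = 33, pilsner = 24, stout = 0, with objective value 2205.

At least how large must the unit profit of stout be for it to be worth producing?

Check each constraint at x*: bottling 285/294 (slack 9); hops 210/210 (tight); water 147/147 (tight).
Slack constraints have shadow price 0 (complementary slackness).
From A_Bᵀ y = c: 2·y_hops + 3·y_water = 29; 6·y_hops + 2·y_water = 52.
This yields shadow prices y_hops = 7, y_water = 5.
stout enters the basis when its profit ≥ yᵀa₃ = 7·3 + 5·3 = 36.

36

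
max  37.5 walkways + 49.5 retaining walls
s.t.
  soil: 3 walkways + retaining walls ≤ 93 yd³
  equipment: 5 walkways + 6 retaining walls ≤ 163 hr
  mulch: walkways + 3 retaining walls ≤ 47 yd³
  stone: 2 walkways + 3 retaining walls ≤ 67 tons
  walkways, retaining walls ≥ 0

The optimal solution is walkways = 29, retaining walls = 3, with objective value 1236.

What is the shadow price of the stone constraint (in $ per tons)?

Check each constraint at x*: soil 90/93 (slack 3); equipment 163/163 (tight); mulch 38/47 (slack 9); stone 67/67 (tight).
Slack constraints have shadow price 0 (complementary slackness).
Dual feasibility on the basic columns requires 5·y_equipment + 2·y_stone = 37.5, 6·y_equipment + 3·y_stone = 49.5.
This yields shadow prices y_equipment = 4.5, y_stone = 7.5.
Shadow price of stone = 7.5.

7.5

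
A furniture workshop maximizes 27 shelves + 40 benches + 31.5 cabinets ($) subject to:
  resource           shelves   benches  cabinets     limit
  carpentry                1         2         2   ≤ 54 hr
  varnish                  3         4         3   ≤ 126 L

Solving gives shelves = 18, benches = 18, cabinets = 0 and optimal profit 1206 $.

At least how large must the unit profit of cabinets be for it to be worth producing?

Check each constraint at x*: carpentry 54/54 (tight); varnish 126/126 (tight).
Dual feasibility on the basic columns requires 1·y_carpentry + 3·y_varnish = 27, 2·y_carpentry + 4·y_varnish = 40.
This yields shadow prices y_carpentry = 6, y_varnish = 7.
cabinets enters the basis when its profit ≥ yᵀa₃ = 6·2 + 7·3 = 33.

33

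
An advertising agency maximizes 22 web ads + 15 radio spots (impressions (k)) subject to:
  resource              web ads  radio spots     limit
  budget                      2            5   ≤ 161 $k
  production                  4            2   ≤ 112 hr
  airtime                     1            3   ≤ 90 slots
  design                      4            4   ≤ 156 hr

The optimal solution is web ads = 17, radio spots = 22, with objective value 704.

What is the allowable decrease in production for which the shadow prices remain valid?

7

Binding constraints: production, design. The basis is B = [[4,2],[4,4]] with det 8.
Per unit decrease in production, x* moves by d = (-0.5, 0.5).
The basis stays optimal until airtime becomes binding; allowable decrease = 7 hr.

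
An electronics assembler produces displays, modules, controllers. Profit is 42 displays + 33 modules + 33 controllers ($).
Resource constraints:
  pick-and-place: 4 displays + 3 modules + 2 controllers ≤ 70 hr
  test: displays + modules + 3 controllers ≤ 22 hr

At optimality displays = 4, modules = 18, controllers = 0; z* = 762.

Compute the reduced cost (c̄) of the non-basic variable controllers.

Both pick-and-place and test are binding at x*.
From A_Bᵀ y = c: 4·y_pick-and-place + 1·y_test = 42; 3·y_pick-and-place + 1·y_test = 33.
→ y_pick-and-place = 9 and y_test = 6.
Reduced cost of controllers: c₃ − yᵀa₃ = 33 − (9·2 + 6·3) = 33 − 36 = -3.

-3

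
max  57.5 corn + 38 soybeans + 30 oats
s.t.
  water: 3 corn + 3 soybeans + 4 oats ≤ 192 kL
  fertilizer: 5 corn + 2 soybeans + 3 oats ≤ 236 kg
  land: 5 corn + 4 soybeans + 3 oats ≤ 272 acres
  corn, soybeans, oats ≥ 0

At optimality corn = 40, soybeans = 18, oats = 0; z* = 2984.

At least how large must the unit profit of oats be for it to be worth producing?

At the optimum: water uses 174 of 192 (slack = 18); fertilizer uses 236 of 236 (binding); land uses 272 of 272 (binding).
Since water is not tight, its dual is 0.
From A_Bᵀ y = c: 5·y_fertilizer + 5·y_land = 57.5; 2·y_fertilizer + 4·y_land = 38.
This yields shadow prices y_fertilizer = 4, y_land = 7.5.
oats enters the basis when its profit ≥ yᵀa₃ = 4·3 + 7.5·3 = 34.5.

34.5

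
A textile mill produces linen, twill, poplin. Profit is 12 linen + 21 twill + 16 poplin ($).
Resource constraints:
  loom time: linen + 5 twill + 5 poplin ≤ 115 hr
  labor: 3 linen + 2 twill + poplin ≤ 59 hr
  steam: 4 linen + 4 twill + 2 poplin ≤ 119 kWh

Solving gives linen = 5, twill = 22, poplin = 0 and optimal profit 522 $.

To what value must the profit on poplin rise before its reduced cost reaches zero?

Binding: loom time and labor. Non-binding: steam (11 unused).
Since steam is not tight, its dual is 0.
The binding rows give the dual system: 1·y_loom time + 3·y_labor = 12 and 5·y_loom time + 2·y_labor = 21.
→ y_loom time = 3 and y_labor = 3.
poplin enters the basis when its profit ≥ yᵀa₃ = 3·5 + 3·1 = 18.

18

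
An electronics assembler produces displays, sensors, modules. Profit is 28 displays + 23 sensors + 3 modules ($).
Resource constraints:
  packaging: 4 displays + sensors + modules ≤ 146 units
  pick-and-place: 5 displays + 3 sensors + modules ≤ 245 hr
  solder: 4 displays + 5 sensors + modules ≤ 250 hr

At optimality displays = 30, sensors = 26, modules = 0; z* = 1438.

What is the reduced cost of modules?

-4

Check each constraint at x*: packaging 146/146 (tight); pick-and-place 228/245 (slack 17); solder 250/250 (tight).
Slack constraints have shadow price 0 (complementary slackness).
Dual feasibility on the basic columns requires 4·y_packaging + 4·y_solder = 28, 1·y_packaging + 5·y_solder = 23.
This yields shadow prices y_packaging = 3, y_solder = 4.
Reduced cost of modules: c₃ − yᵀa₃ = 3 − (3·1 + 4·1) = 3 − 7 = -4.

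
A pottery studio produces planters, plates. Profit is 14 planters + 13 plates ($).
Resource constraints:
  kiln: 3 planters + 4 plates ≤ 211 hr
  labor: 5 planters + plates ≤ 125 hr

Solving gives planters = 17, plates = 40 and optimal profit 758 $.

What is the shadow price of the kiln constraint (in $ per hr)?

3

Check each constraint at x*: kiln 211/211 (tight); labor 125/125 (tight).
Dual feasibility on the basic columns requires 3·y_kiln + 5·y_labor = 14, 4·y_kiln + 1·y_labor = 13.
Solving: y_kiln = 3, y_labor = 1.
Shadow price of kiln = 3.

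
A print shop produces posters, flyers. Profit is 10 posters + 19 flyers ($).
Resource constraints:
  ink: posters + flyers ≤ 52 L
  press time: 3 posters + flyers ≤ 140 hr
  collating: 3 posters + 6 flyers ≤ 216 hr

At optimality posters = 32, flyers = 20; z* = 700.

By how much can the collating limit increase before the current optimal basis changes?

Binding constraints: ink, collating. The basis is B = [[1,1],[3,6]] with det 3.
Per unit increase in collating, x* moves by d = (-0.3333, 0.3333).
The basis stays optimal until posters reaches 0; allowable increase = 96 hr.

96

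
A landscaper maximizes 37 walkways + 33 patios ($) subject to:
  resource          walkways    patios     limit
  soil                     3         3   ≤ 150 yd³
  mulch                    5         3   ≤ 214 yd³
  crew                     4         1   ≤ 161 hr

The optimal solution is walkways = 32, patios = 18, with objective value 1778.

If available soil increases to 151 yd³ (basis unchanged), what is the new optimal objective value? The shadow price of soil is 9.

Δb = 1, so new z* = 1778 + (9)·(1) = 1778 + 9 = 1787.

1787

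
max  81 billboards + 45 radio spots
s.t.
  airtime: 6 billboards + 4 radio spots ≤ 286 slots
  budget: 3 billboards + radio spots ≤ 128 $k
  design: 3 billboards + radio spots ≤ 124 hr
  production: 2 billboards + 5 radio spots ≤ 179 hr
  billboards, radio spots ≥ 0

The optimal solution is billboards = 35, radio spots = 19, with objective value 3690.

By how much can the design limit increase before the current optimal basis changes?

4

Binding constraints: airtime, design. The basis is B = [[6,4],[3,1]] with det -6.
Per unit increase in design, x* moves by d = (0.6667, -1).
The basis stays optimal until budget becomes binding; allowable increase = 4 hr.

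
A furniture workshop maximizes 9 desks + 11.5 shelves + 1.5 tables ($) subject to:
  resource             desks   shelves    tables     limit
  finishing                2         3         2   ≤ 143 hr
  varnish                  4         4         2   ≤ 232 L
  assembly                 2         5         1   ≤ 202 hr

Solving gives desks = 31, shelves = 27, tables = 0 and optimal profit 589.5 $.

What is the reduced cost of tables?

At the optimum: finishing uses 143 of 143 (binding); varnish uses 232 of 232 (binding); assembly uses 197 of 202 (slack = 5).
Slack constraints have shadow price 0 (complementary slackness).
Dual feasibility on the basic columns requires 2·y_finishing + 4·y_varnish = 9, 3·y_finishing + 4·y_varnish = 11.5.
Solving: y_finishing = 2.5, y_varnish = 1.
Reduced cost of tables: c₃ − yᵀa₃ = 1.5 − (2.5·2 + 1·2) = 1.5 − 7 = -5.5.

-5.5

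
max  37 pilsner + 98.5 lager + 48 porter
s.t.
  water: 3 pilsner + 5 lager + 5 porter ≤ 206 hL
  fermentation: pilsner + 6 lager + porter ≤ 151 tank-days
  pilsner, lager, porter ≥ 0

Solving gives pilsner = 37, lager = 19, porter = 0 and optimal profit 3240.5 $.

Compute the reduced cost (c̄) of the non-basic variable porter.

Both water and fermentation are binding at x*.
From A_Bᵀ y = c: 3·y_water + 1·y_fermentation = 37; 5·y_water + 6·y_fermentation = 98.5.
This yields shadow prices y_water = 9.5, y_fermentation = 8.5.
Reduced cost of porter: c₃ − yᵀa₃ = 48 − (9.5·5 + 8.5·1) = 48 − 56 = -8.

-8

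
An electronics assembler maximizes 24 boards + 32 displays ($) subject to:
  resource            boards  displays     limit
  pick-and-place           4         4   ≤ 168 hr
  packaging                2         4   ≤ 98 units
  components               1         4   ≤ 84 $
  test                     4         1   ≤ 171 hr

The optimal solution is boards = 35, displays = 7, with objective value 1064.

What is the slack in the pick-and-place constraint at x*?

0

pick-and-place used = 4·35 + 4·7 = 168; slack = 168 − 168 = 0.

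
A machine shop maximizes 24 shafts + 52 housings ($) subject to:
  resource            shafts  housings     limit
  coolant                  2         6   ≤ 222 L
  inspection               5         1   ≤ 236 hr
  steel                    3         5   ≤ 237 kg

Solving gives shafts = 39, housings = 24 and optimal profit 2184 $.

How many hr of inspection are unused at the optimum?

inspection used = 5·39 + 1·24 = 219; slack = 236 − 219 = 17.

17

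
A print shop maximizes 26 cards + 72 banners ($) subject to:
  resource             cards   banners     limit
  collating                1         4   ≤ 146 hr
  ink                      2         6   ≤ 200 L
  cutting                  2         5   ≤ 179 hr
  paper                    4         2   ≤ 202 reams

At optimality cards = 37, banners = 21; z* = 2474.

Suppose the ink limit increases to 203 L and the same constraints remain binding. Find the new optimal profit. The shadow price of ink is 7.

2495

Δb = 3, so new z* = 2474 + (7)·(3) = 2474 + 21 = 2495.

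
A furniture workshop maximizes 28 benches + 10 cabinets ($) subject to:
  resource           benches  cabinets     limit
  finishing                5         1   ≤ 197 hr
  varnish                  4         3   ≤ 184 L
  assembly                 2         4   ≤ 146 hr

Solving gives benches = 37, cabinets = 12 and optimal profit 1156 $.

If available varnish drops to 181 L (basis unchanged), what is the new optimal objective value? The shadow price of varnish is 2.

1150

Δb = -3, so new z* = 1156 + (2)·(-3) = 1156 − 6 = 1150.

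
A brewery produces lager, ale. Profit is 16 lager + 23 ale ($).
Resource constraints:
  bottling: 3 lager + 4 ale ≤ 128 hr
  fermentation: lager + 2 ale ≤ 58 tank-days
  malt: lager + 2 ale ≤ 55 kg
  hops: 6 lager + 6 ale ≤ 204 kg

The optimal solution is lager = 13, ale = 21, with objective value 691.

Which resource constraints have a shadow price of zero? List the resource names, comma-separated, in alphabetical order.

bottling: 123/128 (slack 5)
fermentation: 55/58 (slack 3)
malt: 55/55 (binding)
hops: 204/204 (binding)
By complementary slackness, a constraint with positive slack has shadow price 0 → bottling, fermentation.

bottling, fermentation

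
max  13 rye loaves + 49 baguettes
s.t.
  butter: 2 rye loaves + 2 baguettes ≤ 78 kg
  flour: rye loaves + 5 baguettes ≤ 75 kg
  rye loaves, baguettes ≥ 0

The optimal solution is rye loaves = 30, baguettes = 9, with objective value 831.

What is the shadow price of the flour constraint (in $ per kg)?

9

Both butter and flour are binding at x*.
Dual feasibility on the basic columns requires 2·y_butter + 1·y_flour = 13, 2·y_butter + 5·y_flour = 49.
This yields shadow prices y_butter = 2, y_flour = 9.
Shadow price of flour = 9.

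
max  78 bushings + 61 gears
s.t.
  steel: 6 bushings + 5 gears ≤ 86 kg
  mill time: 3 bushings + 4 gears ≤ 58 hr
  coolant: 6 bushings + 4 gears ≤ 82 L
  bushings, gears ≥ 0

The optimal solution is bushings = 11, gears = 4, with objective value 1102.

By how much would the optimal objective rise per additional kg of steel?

9

Binding: steel and coolant. Non-binding: mill time (9 unused).
Slack constraints have shadow price 0 (complementary slackness).
Dual feasibility on the basic columns requires 6·y_steel + 6·y_coolant = 78, 5·y_steel + 4·y_coolant = 61.
Solving: y_steel = 9, y_coolant = 4.
Shadow price of steel = 9.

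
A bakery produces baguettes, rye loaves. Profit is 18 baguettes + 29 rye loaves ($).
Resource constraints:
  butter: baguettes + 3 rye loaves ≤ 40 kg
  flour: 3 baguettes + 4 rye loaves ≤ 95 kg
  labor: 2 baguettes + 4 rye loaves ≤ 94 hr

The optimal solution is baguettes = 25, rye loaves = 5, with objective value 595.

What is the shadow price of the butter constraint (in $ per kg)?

Binding: butter and flour. Non-binding: labor (24 unused).
Slack constraints have shadow price 0 (complementary slackness).
The binding rows give the dual system: 1·y_butter + 3·y_flour = 18 and 3·y_butter + 4·y_flour = 29.
→ y_butter = 3 and y_flour = 5.
Shadow price of butter = 3.

3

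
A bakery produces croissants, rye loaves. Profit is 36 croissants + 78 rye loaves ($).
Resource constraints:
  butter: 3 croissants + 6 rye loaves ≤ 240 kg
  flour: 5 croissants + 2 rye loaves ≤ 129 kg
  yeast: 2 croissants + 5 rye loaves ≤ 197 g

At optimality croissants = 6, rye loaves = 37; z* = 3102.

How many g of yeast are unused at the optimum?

0

yeast used = 2·6 + 5·37 = 197; slack = 197 − 197 = 0.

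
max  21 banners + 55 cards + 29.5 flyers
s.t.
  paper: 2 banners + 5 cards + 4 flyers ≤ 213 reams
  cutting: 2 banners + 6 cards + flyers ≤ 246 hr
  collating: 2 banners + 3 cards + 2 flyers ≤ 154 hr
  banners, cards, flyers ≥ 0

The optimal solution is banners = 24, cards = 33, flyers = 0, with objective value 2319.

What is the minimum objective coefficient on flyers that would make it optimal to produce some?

34.5

At the optimum: paper uses 213 of 213 (binding); cutting uses 246 of 246 (binding); collating uses 147 of 154 (slack = 7).
Since collating is not tight, its dual is 0.
Dual feasibility on the basic columns requires 2·y_paper + 2·y_cutting = 21, 5·y_paper + 6·y_cutting = 55.
Solving: y_paper = 8, y_cutting = 2.5.
flyers enters the basis when its profit ≥ yᵀa₃ = 8·4 + 2.5·1 = 34.5.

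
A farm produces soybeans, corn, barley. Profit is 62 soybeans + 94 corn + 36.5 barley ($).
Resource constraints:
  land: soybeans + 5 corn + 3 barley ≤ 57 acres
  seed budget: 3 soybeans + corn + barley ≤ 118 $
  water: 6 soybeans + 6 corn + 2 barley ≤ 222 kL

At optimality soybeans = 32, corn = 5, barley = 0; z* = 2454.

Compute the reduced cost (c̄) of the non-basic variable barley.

Check each constraint at x*: land 57/57 (tight); seed budget 101/118 (slack 17); water 222/222 (tight).
Since seed budget is not tight, its dual is 0.
From A_Bᵀ y = c: 1·y_land + 6·y_water = 62; 5·y_land + 6·y_water = 94.
Solving: y_land = 8, y_water = 9.
Reduced cost of barley: c₃ − yᵀa₃ = 36.5 − (8·3 + 9·2) = 36.5 − 42 = -5.5.

-5.5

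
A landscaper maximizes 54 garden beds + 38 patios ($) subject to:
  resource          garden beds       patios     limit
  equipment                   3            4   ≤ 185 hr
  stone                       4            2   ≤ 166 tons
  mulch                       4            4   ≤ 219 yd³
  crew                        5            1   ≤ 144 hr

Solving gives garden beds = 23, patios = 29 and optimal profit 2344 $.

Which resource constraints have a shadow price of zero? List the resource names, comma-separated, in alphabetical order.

mulch, stone

equipment: 185/185 (binding)
stone: 150/166 (slack 16)
mulch: 208/219 (slack 11)
crew: 144/144 (binding)
By complementary slackness, a constraint with positive slack has shadow price 0 → mulch, stone.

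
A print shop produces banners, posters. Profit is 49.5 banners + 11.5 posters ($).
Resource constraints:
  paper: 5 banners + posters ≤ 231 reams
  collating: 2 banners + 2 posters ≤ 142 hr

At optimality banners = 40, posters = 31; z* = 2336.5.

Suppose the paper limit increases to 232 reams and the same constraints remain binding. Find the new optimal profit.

2346

Both paper and collating are binding at x*.
Dual feasibility on the basic columns requires 5·y_paper + 2·y_collating = 49.5, 1·y_paper + 2·y_collating = 11.5.
→ y_paper = 9.5 and y_collating = 1.
Δz = y_paper·Δb = 9.5 × (1) = 9.5, so new z* = 2336.5 + 9.5 = 2346.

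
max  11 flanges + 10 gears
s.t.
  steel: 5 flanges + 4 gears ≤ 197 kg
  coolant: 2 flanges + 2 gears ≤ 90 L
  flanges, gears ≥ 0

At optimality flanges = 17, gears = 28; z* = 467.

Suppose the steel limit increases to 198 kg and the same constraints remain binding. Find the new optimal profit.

Both steel and coolant are binding at x*.
The binding rows give the dual system: 5·y_steel + 2·y_coolant = 11 and 4·y_steel + 2·y_coolant = 10.
This yields shadow prices y_steel = 1, y_coolant = 3.
Δz = y_steel·Δb = 1 × (1) = 1, so new z* = 467 + 1 = 468.

468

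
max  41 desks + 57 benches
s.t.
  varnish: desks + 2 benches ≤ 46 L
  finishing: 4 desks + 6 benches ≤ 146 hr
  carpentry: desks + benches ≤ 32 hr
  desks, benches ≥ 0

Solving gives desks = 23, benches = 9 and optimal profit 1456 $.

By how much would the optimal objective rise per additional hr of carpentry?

Binding: finishing and carpentry. Non-binding: varnish (5 unused).
Since varnish is not tight, its dual is 0.
Dual feasibility on the basic columns requires 4·y_finishing + 1·y_carpentry = 41, 6·y_finishing + 1·y_carpentry = 57.
This yields shadow prices y_finishing = 8, y_carpentry = 9.
Shadow price of carpentry = 9.

9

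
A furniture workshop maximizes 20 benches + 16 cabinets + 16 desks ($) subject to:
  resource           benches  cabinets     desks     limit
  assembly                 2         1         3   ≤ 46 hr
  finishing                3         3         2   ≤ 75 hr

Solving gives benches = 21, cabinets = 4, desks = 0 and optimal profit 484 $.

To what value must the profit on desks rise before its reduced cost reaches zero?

At the optimum: assembly uses 46 of 46 (binding); finishing uses 75 of 75 (binding).
From A_Bᵀ y = c: 2·y_assembly + 3·y_finishing = 20; 1·y_assembly + 3·y_finishing = 16.
→ y_assembly = 4 and y_finishing = 4.
desks enters the basis when its profit ≥ yᵀa₃ = 4·3 + 4·2 = 20.

20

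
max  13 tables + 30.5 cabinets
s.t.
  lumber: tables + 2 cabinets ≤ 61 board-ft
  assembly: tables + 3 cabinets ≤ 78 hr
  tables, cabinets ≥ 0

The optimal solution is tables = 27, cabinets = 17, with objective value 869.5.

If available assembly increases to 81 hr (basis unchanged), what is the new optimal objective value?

Check each constraint at x*: lumber 61/61 (tight); assembly 78/78 (tight).
The binding rows give the dual system: 1·y_lumber + 1·y_assembly = 13 and 2·y_lumber + 3·y_assembly = 30.5.
This yields shadow prices y_lumber = 8.5, y_assembly = 4.5.
Δz = y_assembly·Δb = 4.5 × (3) = 13.5, so new z* = 869.5 + 13.5 = 883.

883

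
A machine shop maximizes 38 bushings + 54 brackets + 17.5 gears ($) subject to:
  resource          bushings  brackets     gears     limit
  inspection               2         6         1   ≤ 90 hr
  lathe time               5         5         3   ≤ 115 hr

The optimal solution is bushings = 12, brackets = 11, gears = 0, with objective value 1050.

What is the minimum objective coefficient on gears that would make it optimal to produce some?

Both inspection and lathe time are binding at x*.
From A_Bᵀ y = c: 2·y_inspection + 5·y_lathe time = 38; 6·y_inspection + 5·y_lathe time = 54.
This yields shadow prices y_inspection = 4, y_lathe time = 6.
gears enters the basis when its profit ≥ yᵀa₃ = 4·1 + 6·3 = 22.

22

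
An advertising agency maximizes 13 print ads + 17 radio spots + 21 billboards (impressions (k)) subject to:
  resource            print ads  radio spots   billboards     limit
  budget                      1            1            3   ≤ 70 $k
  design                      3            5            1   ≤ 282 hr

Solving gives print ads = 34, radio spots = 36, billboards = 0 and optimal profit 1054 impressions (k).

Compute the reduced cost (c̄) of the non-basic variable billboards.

-2

Both budget and design are binding at x*.
From A_Bᵀ y = c: 1·y_budget + 3·y_design = 13; 1·y_budget + 5·y_design = 17.
This yields shadow prices y_budget = 7, y_design = 2.
Reduced cost of billboards: c₃ − yᵀa₃ = 21 − (7·3 + 2·1) = 21 − 23 = -2.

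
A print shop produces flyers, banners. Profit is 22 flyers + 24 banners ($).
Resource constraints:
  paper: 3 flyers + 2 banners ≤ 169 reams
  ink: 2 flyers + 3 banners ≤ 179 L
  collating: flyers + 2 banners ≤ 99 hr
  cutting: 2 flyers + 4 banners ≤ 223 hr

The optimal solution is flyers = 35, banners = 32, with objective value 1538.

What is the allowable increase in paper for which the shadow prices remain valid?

Binding constraints: paper, collating. The basis is B = [[3,2],[1,2]] with det 4.
Per unit increase in paper, x* moves by d = (0.5, -0.25).
The basis stays optimal until ink becomes binding; allowable increase = 52 reams.

52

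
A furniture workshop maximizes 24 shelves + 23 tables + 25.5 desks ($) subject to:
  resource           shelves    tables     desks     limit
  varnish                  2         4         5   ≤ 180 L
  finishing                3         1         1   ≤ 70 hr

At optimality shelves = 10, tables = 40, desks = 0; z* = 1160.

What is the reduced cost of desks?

At the optimum: varnish uses 180 of 180 (binding); finishing uses 70 of 70 (binding).
From A_Bᵀ y = c: 2·y_varnish + 3·y_finishing = 24; 4·y_varnish + 1·y_finishing = 23.
Solving: y_varnish = 4.5, y_finishing = 5.
Reduced cost of desks: c₃ − yᵀa₃ = 25.5 − (4.5·5 + 5·1) = 25.5 − 27.5 = -2.

-2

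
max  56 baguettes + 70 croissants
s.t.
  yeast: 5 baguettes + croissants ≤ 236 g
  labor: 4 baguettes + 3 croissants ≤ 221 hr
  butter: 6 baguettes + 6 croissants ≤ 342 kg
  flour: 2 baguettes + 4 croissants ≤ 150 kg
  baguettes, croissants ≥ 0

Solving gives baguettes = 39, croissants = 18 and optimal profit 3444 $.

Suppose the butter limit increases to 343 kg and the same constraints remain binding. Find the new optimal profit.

3451

Check each constraint at x*: yeast 213/236 (slack 23); labor 210/221 (slack 11); butter 342/342 (tight); flour 150/150 (tight).
Slack constraints have shadow price 0 (complementary slackness).
The binding rows give the dual system: 6·y_butter + 2·y_flour = 56 and 6·y_butter + 4·y_flour = 70.
This yields shadow prices y_butter = 7, y_flour = 7.
Δz = y_butter·Δb = 7 × (1) = 7, so new z* = 3444 + 7 = 3451.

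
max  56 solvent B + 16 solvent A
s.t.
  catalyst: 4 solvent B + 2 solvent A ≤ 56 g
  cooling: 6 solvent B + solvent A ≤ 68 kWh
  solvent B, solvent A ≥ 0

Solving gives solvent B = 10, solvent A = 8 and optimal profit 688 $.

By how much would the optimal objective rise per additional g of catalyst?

5

Check each constraint at x*: catalyst 56/56 (tight); cooling 68/68 (tight).
Dual feasibility on the basic columns requires 4·y_catalyst + 6·y_cooling = 56, 2·y_catalyst + 1·y_cooling = 16.
This yields shadow prices y_catalyst = 5, y_cooling = 6.
Shadow price of catalyst = 5.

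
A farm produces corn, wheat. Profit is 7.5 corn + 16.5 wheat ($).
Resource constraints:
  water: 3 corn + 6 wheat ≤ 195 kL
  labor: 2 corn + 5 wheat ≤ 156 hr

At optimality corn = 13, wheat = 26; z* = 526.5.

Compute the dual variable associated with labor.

Check each constraint at x*: water 195/195 (tight); labor 156/156 (tight).
The binding rows give the dual system: 3·y_water + 2·y_labor = 7.5 and 6·y_water + 5·y_labor = 16.5.
This yields shadow prices y_water = 1.5, y_labor = 1.5.
Shadow price of labor = 1.5.

1.5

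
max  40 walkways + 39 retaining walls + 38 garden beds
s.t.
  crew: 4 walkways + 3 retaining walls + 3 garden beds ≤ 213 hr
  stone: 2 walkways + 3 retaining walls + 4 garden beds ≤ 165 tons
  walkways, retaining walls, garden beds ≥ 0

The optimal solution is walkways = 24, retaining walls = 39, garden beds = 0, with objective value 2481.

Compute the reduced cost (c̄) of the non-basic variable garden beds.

At the optimum: crew uses 213 of 213 (binding); stone uses 165 of 165 (binding).
Dual feasibility on the basic columns requires 4·y_crew + 2·y_stone = 40, 3·y_crew + 3·y_stone = 39.
Solving: y_crew = 7, y_stone = 6.
Reduced cost of garden beds: c₃ − yᵀa₃ = 38 − (7·3 + 6·4) = 38 − 45 = -7.

-7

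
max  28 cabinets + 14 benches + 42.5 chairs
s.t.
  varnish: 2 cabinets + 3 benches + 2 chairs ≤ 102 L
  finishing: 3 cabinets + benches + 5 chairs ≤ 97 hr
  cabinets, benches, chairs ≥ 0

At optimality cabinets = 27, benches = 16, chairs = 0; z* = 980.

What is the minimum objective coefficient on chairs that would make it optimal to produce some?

44

Check each constraint at x*: varnish 102/102 (tight); finishing 97/97 (tight).
The binding rows give the dual system: 2·y_varnish + 3·y_finishing = 28 and 3·y_varnish + 1·y_finishing = 14.
→ y_varnish = 2 and y_finishing = 8.
chairs enters the basis when its profit ≥ yᵀa₃ = 2·2 + 8·5 = 44.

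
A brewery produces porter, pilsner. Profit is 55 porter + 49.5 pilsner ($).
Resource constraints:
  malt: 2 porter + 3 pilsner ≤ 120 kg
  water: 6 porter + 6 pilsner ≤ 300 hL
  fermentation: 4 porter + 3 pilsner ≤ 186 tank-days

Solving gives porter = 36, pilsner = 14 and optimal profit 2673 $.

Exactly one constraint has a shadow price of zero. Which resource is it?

malt: 114/120 (slack 6)
water: 300/300 (binding)
fermentation: 186/186 (binding)
By complementary slackness, a constraint with positive slack has shadow price 0 → malt.

malt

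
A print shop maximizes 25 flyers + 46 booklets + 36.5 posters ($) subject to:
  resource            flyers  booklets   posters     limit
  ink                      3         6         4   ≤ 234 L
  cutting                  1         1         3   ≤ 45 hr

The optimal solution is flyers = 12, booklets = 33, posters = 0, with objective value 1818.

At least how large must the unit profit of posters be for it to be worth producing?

Check each constraint at x*: ink 234/234 (tight); cutting 45/45 (tight).
Dual feasibility on the basic columns requires 3·y_ink + 1·y_cutting = 25, 6·y_ink + 1·y_cutting = 46.
This yields shadow prices y_ink = 7, y_cutting = 4.
posters enters the basis when its profit ≥ yᵀa₃ = 7·4 + 4·3 = 40.

40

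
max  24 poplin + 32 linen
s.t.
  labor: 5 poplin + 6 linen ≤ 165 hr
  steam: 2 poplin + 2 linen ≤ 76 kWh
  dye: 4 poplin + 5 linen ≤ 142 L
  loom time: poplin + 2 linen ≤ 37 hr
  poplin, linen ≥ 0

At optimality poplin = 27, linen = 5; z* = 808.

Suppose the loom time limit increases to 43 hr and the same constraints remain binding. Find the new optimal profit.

At the optimum: labor uses 165 of 165 (binding); steam uses 64 of 76 (slack = 12); dye uses 133 of 142 (slack = 9); loom time uses 37 of 37 (binding).
By complementary slackness, y = 0 for the non-binding constraints.
The binding rows give the dual system: 5·y_labor + 1·y_loom time = 24 and 6·y_labor + 2·y_loom time = 32.
Solving: y_labor = 4, y_loom time = 4.
Δz = y_loom time·Δb = 4 × (6) = 24, so new z* = 808 + 24 = 832.

832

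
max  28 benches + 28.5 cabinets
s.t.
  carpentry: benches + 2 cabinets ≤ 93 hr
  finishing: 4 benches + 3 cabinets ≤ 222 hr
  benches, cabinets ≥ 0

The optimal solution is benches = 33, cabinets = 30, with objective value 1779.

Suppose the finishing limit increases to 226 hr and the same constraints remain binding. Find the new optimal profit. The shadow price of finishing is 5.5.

Δb = 4, so new z* = 1779 + (5.5)·(4) = 1779 + 22 = 1801.

1801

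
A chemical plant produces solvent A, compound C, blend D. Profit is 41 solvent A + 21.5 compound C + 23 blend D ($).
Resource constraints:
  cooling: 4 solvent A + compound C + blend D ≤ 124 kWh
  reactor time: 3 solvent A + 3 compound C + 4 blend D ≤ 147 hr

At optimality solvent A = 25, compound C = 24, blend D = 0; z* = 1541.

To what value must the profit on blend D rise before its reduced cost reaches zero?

26.5

Check each constraint at x*: cooling 124/124 (tight); reactor time 147/147 (tight).
From A_Bᵀ y = c: 4·y_cooling + 3·y_reactor time = 41; 1·y_cooling + 3·y_reactor time = 21.5.
→ y_cooling = 6.5 and y_reactor time = 5.
blend D enters the basis when its profit ≥ yᵀa₃ = 6.5·1 + 5·4 = 26.5.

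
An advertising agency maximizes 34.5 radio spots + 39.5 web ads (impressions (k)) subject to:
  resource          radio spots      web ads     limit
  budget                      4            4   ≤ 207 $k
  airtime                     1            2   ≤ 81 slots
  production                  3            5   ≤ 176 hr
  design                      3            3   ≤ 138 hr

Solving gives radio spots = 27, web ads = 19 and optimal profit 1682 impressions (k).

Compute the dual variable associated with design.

Check each constraint at x*: budget 184/207 (slack 23); airtime 65/81 (slack 16); production 176/176 (tight); design 138/138 (tight).
Slack constraints have shadow price 0 (complementary slackness).
From A_Bᵀ y = c: 3·y_production + 3·y_design = 34.5; 5·y_production + 3·y_design = 39.5.
→ y_production = 2.5 and y_design = 9.
Shadow price of design = 9.

9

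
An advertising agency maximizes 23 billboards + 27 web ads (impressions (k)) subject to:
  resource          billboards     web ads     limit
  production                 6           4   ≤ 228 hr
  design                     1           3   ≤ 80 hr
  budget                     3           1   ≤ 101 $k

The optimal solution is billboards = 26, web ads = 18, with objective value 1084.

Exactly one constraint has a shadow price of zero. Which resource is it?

budget

production: 228/228 (binding)
design: 80/80 (binding)
budget: 96/101 (slack 5)
By complementary slackness, a constraint with positive slack has shadow price 0 → budget.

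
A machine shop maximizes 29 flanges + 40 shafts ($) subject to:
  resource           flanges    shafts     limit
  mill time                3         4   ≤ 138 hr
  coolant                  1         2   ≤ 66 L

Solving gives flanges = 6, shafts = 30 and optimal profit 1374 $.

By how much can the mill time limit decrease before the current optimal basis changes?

6

Binding constraints: mill time, coolant. The basis is B = [[3,4],[1,2]] with det 2.
Per unit decrease in mill time, x* moves by d = (-1, 0.5).
The basis stays optimal until flanges reaches 0; allowable decrease = 6 hr.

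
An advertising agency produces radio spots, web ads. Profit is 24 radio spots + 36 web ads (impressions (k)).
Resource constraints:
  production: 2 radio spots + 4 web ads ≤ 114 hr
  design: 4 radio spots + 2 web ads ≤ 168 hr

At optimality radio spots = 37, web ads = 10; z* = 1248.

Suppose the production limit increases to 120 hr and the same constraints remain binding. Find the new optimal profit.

At the optimum: production uses 114 of 114 (binding); design uses 168 of 168 (binding).
From A_Bᵀ y = c: 2·y_production + 4·y_design = 24; 4·y_production + 2·y_design = 36.
→ y_production = 8 and y_design = 2.
Δz = y_production·Δb = 8 × (6) = 48, so new z* = 1248 + 48 = 1296.

1296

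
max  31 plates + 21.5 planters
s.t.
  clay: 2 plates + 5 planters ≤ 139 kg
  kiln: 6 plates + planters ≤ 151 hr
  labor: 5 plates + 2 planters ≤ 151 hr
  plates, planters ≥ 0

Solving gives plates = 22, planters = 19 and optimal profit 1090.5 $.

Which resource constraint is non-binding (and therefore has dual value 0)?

labor

clay: 139/139 (binding)
kiln: 151/151 (binding)
labor: 148/151 (slack 3)
By complementary slackness, a constraint with positive slack has shadow price 0 → labor.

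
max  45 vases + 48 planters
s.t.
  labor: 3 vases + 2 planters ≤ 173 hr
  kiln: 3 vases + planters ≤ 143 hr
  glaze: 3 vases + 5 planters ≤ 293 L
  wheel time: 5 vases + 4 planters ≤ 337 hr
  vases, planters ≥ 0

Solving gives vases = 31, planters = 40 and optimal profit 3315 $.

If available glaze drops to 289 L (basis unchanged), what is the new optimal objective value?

3291

Binding: labor and glaze. Non-binding: kiln (10 unused), wheel time (22 unused).
By complementary slackness, y = 0 for the non-binding constraints.
Dual feasibility on the basic columns requires 3·y_labor + 3·y_glaze = 45, 2·y_labor + 5·y_glaze = 48.
→ y_labor = 9 and y_glaze = 6.
Δz = y_glaze·Δb = 6 × (-4) = -24, so new z* = 3315 − 24 = 3291.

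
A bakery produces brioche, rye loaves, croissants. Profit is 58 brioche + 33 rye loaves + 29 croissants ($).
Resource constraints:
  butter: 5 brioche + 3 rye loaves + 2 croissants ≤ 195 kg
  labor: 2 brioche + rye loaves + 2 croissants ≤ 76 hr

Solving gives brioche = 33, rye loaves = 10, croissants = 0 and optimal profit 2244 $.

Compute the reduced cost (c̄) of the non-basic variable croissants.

-5

Both butter and labor are binding at x*.
From A_Bᵀ y = c: 5·y_butter + 2·y_labor = 58; 3·y_butter + 1·y_labor = 33.
Solving: y_butter = 8, y_labor = 9.
Reduced cost of croissants: c₃ − yᵀa₃ = 29 − (8·2 + 9·2) = 29 − 34 = -5.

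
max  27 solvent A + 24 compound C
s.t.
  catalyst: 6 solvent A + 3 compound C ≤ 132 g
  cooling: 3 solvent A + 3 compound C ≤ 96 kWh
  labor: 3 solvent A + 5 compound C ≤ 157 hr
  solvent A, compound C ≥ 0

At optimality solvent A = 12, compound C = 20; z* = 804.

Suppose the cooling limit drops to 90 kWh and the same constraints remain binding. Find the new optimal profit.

762

Check each constraint at x*: catalyst 132/132 (tight); cooling 96/96 (tight); labor 136/157 (slack 21).
By complementary slackness, y = 0 for the non-binding constraint.
From A_Bᵀ y = c: 6·y_catalyst + 3·y_cooling = 27; 3·y_catalyst + 3·y_cooling = 24.
This yields shadow prices y_catalyst = 1, y_cooling = 7.
Δz = y_cooling·Δb = 7 × (-6) = -42, so new z* = 804 − 42 = 762.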